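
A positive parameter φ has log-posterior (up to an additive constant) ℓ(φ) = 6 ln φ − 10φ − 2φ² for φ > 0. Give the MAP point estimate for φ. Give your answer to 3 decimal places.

ℓ'(φ) = 6/φ − 10 − 4φ. Setting this to zero and multiplying by φ: 4φ² + 10φ − 6 = 0.
φ = (−10 + √(10² + 4·4·6)) / (2·4) = (−10 + √196) / 8 = (−10 + 14)/8 = 1/2.
ℓ''(φ) = −6/φ² − 4 < 0, confirming a maximum.

φ̂_MAP = 0.500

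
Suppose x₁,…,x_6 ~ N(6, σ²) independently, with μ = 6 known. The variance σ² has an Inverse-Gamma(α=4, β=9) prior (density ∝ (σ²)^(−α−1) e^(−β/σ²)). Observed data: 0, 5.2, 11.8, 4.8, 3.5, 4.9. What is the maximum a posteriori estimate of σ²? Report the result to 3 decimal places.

Sum of squared deviations about the known mean: SS = (0−6)² + (5.2−6)² + (11.8−6)² + (4.8−6)² + (3.5−6)² + (4.9−6)² = 79.18.
The Normal likelihood contributes (σ²)^(−n/2) exp(−SS/(2σ²)), so the posterior is Inverse-Gamma(α + n/2, β + SS/2) = Inverse-Gamma(7, 48.59).
The mode of Inverse-Gamma(a, b) is b/(a+1) = 48.59/8 ≈ 6.074.

σ̂²_MAP = 6.074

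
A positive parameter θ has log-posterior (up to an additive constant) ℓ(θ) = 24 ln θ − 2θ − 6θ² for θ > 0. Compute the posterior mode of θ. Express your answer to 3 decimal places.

ℓ'(θ) = 24/θ − 2 − 12θ. Setting this to zero and multiplying by θ: 12θ² + 2θ − 24 = 0.
θ = (−2 + √(2² + 4·12·24)) / (2·12) = (−2 + √1156) / 24 = (−2 + 34)/24 = 4/3.
ℓ''(θ) = −24/θ² − 12 < 0, confirming a maximum.

θ̂_MAP = 1.333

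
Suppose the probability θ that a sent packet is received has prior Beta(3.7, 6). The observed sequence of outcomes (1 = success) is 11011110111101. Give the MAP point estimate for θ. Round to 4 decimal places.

Prior: Beta(3.7, 6).
Data: 11 successes in 14 trials (from the sequence). The binomial likelihood contributes θ^11(1−θ)^3, so the posterior is Beta(3.7+11, 6+3) = Beta(14.7, 9).
For Beta(a, b) with a, b > 1 the mode is (a−1)/(a+b−2) = 13.7/21.7 ≈ 0.6313.

θ̂_MAP = 0.6313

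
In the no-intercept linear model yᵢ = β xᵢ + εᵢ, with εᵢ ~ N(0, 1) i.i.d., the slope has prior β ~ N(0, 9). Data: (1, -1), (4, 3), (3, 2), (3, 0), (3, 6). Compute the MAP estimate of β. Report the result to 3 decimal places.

log p(β | y) = −Σ(yᵢ − βxᵢ)²/(2·1) − β²/(2·9) + const.
Setting the derivative to zero: Σxᵢ(yᵢ − βxᵢ)/1 − β/9 = 0, so β = Σxᵢyᵢ / (Σxᵢ² + σ²/τ²).
Σxᵢyᵢ = 1·(-1) + 4·3 + 3·2 + 3·0 + 3·6 = 35; Σxᵢ² = 44; σ²/τ² = 1/9.
β̂_MAP = 35 / (44 + 1/9) = 35/(397/9) = 315/397 ≈ 0.793.

β̂_MAP = 0.793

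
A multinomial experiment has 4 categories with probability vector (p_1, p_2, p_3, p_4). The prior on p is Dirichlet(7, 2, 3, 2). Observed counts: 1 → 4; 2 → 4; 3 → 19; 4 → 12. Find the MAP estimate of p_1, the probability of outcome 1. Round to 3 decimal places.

The posterior is Dirichlet(αᵢ + nᵢ) = Dirichlet(11, 6, 22, 14).
For a Dirichlet(a₁,…,a_K) with all aᵢ > 1, the mode has j-th component (aⱼ − 1)/(Σaᵢ − K).
Here Σaᵢ = 53 and K = 4, so p_1 = (11 − 1)/(53 − 4) = 10/49 ≈ 0.204.

MAP estimate: 0.204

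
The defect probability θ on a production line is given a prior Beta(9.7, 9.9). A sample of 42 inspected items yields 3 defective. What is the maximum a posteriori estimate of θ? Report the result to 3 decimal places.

Prior: Beta(9.7, 9.9).
Data: 3 successes in 42 trials. The binomial likelihood contributes θ^3(1−θ)^39, so the posterior is Beta(9.7+3, 9.9+39) = Beta(12.7, 48.9).
For Beta(a, b) with a, b > 1 the mode is (a−1)/(a+b−2) = 11.7/59.6 ≈ 0.196.

θ̂_MAP = 0.196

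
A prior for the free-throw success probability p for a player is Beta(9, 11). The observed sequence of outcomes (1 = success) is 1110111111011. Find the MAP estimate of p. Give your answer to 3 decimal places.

Prior: Beta(9, 11).
Data: 11 successes in 13 trials (from the sequence). The binomial likelihood contributes p^11(1−p)^2, so the posterior is Beta(9+11, 11+2) = Beta(20, 13).
For Beta(a, b) with a, b > 1 the mode is (a−1)/(a+b−2) = 19/31 ≈ 0.613.

p̂_MAP = 0.613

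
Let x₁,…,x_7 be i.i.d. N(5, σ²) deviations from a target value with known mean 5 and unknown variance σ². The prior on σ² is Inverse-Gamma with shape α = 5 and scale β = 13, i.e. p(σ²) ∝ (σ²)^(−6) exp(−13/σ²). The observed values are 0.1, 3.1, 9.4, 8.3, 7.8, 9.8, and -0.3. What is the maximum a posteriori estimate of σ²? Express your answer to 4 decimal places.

Sum of squared deviations about the known mean: SS = (0.1−5)² + (3.1−5)² + (9.4−5)² + (8.3−5)² + (7.8−5)² + (9.8−5)² + (-0.3−5)² = 116.84.
The Normal likelihood contributes (σ²)^(−n/2) exp(−SS/(2σ²)), so the posterior is Inverse-Gamma(α + n/2, β + SS/2) = Inverse-Gamma(8.5, 71.42).
The mode of Inverse-Gamma(a, b) is b/(a+1) = 71.42/9.5 ≈ 7.5179.

σ̂²_MAP = 7.5179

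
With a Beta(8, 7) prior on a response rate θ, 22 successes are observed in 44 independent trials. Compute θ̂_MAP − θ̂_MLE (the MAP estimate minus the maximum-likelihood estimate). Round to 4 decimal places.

MAP − MLE = 0.0088

Posterior is Beta(30, 29); MAP = (30−1)/(59−2) = 29/57 ≈ 0.50877.
MLE ignores the prior: θ̂_MLE = k/n = 22/44 ≈ 0.50000.
Difference = 29/57 − 22/44 = 1/114 ≈ 0.0088.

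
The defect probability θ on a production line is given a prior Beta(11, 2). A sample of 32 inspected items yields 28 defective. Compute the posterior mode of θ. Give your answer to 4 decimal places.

θ̂_MAP = 0.8837

Prior: Beta(11, 2).
Data: 28 successes in 32 trials. The binomial likelihood contributes θ^28(1−θ)^4, so the posterior is Beta(11+28, 2+4) = Beta(39, 6).
For Beta(a, b) with a, b > 1 the mode is (a−1)/(a+b−2) = 38/43 ≈ 0.8837.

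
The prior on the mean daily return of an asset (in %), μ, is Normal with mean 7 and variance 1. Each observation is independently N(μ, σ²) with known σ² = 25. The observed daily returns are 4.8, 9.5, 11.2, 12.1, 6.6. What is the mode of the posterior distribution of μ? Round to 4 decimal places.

n = 5; x̄ = (4.8 + 9.5 + 11.2 + 12.1 + 6.6)/5 = 44.2/5 = 8.84.
For a Normal prior and Normal likelihood with known variance, the posterior is Normal; its mode equals its mean, the precision-weighted average.
Prior precision 1/σ₀² = 1/1 = 1; data precision n/σ² = 5/25 = 0.2.
μ̂ = (1·7 + 0.2·8.84) / (1 + 0.2) = 8.768/1.2 = 548/75 ≈ 7.3067.

μ̂_MAP = 7.3067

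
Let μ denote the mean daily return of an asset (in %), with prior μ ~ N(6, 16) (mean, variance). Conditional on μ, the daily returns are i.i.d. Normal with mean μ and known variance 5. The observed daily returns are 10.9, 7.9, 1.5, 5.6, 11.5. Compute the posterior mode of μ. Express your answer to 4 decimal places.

μ̂_MAP = 7.3929

n = 5; x̄ = (10.9 + 7.9 + 1.5 + 5.6 + 11.5)/5 = 37.4/5 = 7.48.
For a Normal prior and Normal likelihood with known variance, the posterior is Normal; its mode equals its mean, the precision-weighted average.
Prior precision 1/σ₀² = 1/16 = 0.0625; data precision n/σ² = 5/5 = 1.
μ̂ = (0.0625·6 + 1·7.48) / (0.0625 + 1) = 7.855/1.0625 = 3142/425 ≈ 7.3929.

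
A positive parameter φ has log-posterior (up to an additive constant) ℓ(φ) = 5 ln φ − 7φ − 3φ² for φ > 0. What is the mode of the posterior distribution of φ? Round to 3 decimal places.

φ̂_MAP = 0.500

ℓ'(φ) = 5/φ − 7 − 6φ. Setting this to zero and multiplying by φ: 6φ² + 7φ − 5 = 0.
φ = (−7 + √(7² + 4·6·5)) / (2·6) = (−7 + √169) / 12 = (−7 + 13)/12 = 1/2.
ℓ''(φ) = −5/φ² − 6 < 0, confirming a maximum.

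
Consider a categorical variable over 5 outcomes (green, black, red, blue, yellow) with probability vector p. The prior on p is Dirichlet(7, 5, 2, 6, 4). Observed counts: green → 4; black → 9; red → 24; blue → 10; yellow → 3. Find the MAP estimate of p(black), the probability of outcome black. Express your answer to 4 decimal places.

MAP estimate of p(black) = 0.1884

The posterior is Dirichlet(αᵢ + nᵢ) = Dirichlet(11, 14, 26, 16, 7).
For a Dirichlet(a₁,…,a_K) with all aᵢ > 1, the mode has j-th component (aⱼ − 1)/(Σaᵢ − K).
Here Σaᵢ = 74 and K = 5, so p(black) = (14 − 1)/(74 − 5) = 13/69 ≈ 0.1884.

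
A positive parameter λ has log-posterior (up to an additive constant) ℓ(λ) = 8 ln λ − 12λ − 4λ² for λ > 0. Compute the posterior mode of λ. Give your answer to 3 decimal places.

ℓ'(λ) = 8/λ − 12 − 8λ. Setting this to zero and multiplying by λ: 8λ² + 12λ − 8 = 0.
λ = (−12 + √(12² + 4·8·8)) / (2·8) = (−12 + √400) / 16 = (−12 + 20)/16 = 1/2.
ℓ''(λ) = −8/λ² − 8 < 0, confirming a maximum.

λ̂_MAP = 0.500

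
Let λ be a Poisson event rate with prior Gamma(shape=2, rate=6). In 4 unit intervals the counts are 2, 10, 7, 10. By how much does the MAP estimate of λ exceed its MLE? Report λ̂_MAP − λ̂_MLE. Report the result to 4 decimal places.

Σxᵢ = 29. Posterior is Gamma(31, 10); MAP = (31−1)/10 = 30/10 ≈ 3.00000.
MLE = x̄ = 29/4 ≈ 7.25000.
Difference = 30/10 − 29/4 = -17/4 ≈ -4.2500.

MAP − MLE = -4.2500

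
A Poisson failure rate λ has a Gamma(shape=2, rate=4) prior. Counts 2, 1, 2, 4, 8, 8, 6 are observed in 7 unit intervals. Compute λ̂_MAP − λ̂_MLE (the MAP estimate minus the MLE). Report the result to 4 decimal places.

MAP − MLE = -1.5195

Σxᵢ = 31. Posterior is Gamma(33, 11); MAP = (33−1)/11 = 32/11 ≈ 2.90909.
MLE = x̄ = 31/7 ≈ 4.42857.
Difference = 32/11 − 31/7 = -117/77 ≈ -1.5195.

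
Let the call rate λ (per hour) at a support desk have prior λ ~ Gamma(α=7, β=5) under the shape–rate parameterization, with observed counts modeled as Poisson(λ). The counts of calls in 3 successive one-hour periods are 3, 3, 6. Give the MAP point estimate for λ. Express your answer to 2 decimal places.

λ̂_MAP = 2.25

Σxᵢ = 3+3+6 = 12, with n = 3.
Posterior ∝ λ^6e^(−5λ) · λ^12e^(−3λ) = λ^18e^(−8λ), i.e. Gamma(shape=19, rate=8).
The mode of a Gamma(a, b) with a ≥ 1 (shape–rate) is (a−1)/b = 18/8 ≈ 2.25.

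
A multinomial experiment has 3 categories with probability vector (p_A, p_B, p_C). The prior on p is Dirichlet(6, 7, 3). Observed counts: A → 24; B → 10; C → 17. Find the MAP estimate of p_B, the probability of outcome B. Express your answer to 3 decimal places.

MAP estimate of p_B = 0.250

The posterior is Dirichlet(αᵢ + nᵢ) = Dirichlet(30, 17, 20).
For a Dirichlet(a₁,…,a_K) with all aᵢ > 1, the mode has j-th component (aⱼ − 1)/(Σaᵢ − K).
Here Σaᵢ = 67 and K = 3, so p_B = (17 − 1)/(67 − 3) = 16/64 ≈ 0.250.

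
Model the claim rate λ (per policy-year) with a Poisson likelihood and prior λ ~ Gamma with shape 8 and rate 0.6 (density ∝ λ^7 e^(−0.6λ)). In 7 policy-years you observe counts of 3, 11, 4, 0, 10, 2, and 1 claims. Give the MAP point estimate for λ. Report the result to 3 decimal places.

λ̂_MAP = 5.000

Σxᵢ = 3+11+4+0+10+2+1 = 31, with n = 7.
Posterior ∝ λ^7e^(−0.6λ) · λ^31e^(−7λ) = λ^38e^(−7.6λ), i.e. Gamma(shape=39, rate=7.6).
The mode of a Gamma(a, b) with a ≥ 1 (shape–rate) is (a−1)/b = 38/7.6 ≈ 5.000.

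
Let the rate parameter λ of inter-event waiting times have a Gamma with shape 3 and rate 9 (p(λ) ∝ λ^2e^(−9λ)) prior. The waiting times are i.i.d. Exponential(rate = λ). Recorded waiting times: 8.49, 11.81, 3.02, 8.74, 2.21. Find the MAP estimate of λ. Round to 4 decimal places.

The Exponential(rate=λ) likelihood is ∝ λ^n e^(−λΣtᵢ). Here n = 5 and Σtᵢ = 8.49 + 11.81 + 3.02 + 8.74 + 2.21 = 34.27.
Posterior ∝ λ^2e^(−9λ) · λ^5e^(−34.27λ) = λ^7e^(−43.27λ), i.e. Gamma(8, 43.27).
Mode = (a−1)/b = 7/43.27 ≈ 0.1618.

λ̂_MAP = 0.1618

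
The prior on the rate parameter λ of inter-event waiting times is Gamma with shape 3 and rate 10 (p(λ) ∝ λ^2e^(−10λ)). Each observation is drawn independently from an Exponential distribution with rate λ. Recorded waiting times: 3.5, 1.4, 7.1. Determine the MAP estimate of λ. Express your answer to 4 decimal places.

λ̂_MAP = 0.2273

The Exponential(rate=λ) likelihood is ∝ λ^n e^(−λΣtᵢ). Here n = 3 and Σtᵢ = 3.5 + 1.4 + 7.1 = 12.
Posterior ∝ λ^2e^(−10λ) · λ^3e^(−12λ) = λ^5e^(−22λ), i.e. Gamma(6, 22).
Mode = (a−1)/b = 5/22 ≈ 0.2273.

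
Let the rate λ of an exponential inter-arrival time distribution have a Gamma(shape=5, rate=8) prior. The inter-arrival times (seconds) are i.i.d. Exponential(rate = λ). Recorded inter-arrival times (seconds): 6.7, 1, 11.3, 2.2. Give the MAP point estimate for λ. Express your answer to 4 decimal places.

λ̂_MAP = 0.2740

The Exponential(rate=λ) likelihood is ∝ λ^n e^(−λΣtᵢ). Here n = 4 and Σtᵢ = 6.7 + 1 + 11.3 + 2.2 = 21.2.
Posterior ∝ λ^4e^(−8λ) · λ^4e^(−21.2λ) = λ^8e^(−29.2λ), i.e. Gamma(9, 29.2).
Mode = (a−1)/b = 8/29.2 ≈ 0.2740.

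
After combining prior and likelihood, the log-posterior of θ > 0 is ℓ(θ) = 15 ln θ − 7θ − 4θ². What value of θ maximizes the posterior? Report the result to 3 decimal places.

θ̂_MAP = 1.000

ℓ'(θ) = 15/θ − 7 − 8θ. Setting this to zero and multiplying by θ: 8θ² + 7θ − 15 = 0.
θ = (−7 + √(7² + 4·8·15)) / (2·8) = (−7 + √529) / 16 = (−7 + 23)/16 = 1.
ℓ''(θ) = −15/θ² − 8 < 0, confirming a maximum.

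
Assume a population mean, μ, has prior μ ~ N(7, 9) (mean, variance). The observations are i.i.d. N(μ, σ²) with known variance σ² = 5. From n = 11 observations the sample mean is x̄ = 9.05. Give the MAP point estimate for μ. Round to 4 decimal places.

μ̂_MAP = 8.9514

n = 11, x̄ = 9.05.
For a Normal prior and Normal likelihood with known variance, the posterior is Normal; its mode equals its mean, the precision-weighted average.
Prior precision 1/σ₀² = 1/9; data precision n/σ² = 11/5 = 2.2.
μ̂ = ((1/9)·7 + 2.2·9.05) / (1/9 + 2.2) = (18619/900)/(104/45) = 18619/2080 ≈ 8.9514.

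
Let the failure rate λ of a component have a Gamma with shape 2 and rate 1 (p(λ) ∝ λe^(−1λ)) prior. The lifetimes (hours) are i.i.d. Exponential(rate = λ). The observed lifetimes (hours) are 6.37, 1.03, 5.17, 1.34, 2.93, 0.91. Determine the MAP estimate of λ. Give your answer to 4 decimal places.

λ̂_MAP = 0.3733

The Exponential(rate=λ) likelihood is ∝ λ^n e^(−λΣtᵢ). Here n = 6 and Σtᵢ = 6.37 + 1.03 + 5.17 + 1.34 + 2.93 + 0.91 = 17.75.
Posterior ∝ λe^(−1λ) · λ^6e^(−17.75λ) = λ^7e^(−18.75λ), i.e. Gamma(8, 18.75).
Mode = (a−1)/b = 7/18.75 ≈ 0.3733.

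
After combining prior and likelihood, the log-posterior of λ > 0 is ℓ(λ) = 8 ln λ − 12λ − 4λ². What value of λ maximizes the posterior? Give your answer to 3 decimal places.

ℓ'(λ) = 8/λ − 12 − 8λ. Setting this to zero and multiplying by λ: 8λ² + 12λ − 8 = 0.
λ = (−12 + √(12² + 4·8·8)) / (2·8) = (−12 + √400) / 16 = (−12 + 20)/16 = 1/2.
ℓ''(λ) = −8/λ² − 8 < 0, confirming a maximum.

λ̂_MAP = 0.500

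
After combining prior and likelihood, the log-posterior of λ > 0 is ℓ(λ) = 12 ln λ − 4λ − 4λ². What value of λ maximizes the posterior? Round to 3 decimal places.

ℓ'(λ) = 12/λ − 4 − 8λ. Setting this to zero and multiplying by λ: 8λ² + 4λ − 12 = 0.
λ = (−4 + √(4² + 4·8·12)) / (2·8) = (−4 + √400) / 16 = (−4 + 20)/16 = 1.
ℓ''(λ) = −12/λ² − 8 < 0, confirming a maximum.

λ̂_MAP = 1.000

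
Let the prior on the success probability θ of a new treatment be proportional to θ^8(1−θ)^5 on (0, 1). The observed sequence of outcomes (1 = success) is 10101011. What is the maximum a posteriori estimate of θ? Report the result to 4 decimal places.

The prior density ∝ θ^8(1−θ)^5 is the kernel of Beta(9, 6).
Data: 5 successes in 8 trials (from the sequence). The binomial likelihood contributes θ^5(1−θ)^3, so the posterior is Beta(9+5, 6+3) = Beta(14, 9).
For Beta(a, b) with a, b > 1 the mode is (a−1)/(a+b−2) = 13/21 ≈ 0.6190.

θ̂_MAP = 0.6190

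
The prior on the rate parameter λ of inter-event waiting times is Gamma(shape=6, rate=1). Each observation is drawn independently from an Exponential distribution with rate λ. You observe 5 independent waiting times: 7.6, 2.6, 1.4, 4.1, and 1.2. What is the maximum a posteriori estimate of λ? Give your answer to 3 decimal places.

λ̂_MAP = 0.559

The Exponential(rate=λ) likelihood is ∝ λ^n e^(−λΣtᵢ). Here n = 5 and Σtᵢ = 7.6 + 2.6 + 1.4 + 4.1 + 1.2 = 16.9.
Posterior ∝ λ^5e^(−1λ) · λ^5e^(−16.9λ) = λ^10e^(−17.9λ), i.e. Gamma(11, 17.9).
Mode = (a−1)/b = 10/17.9 ≈ 0.559.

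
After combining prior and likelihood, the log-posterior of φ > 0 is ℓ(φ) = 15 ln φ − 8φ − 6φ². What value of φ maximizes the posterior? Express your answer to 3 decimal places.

ℓ'(φ) = 15/φ − 8 − 12φ. Setting this to zero and multiplying by φ: 12φ² + 8φ − 15 = 0.
φ = (−8 + √(8² + 4·12·15)) / (2·12) = (−8 + √784) / 24 = (−8 + 28)/24 = 5/6.
ℓ''(φ) = −15/φ² − 12 < 0, confirming a maximum.

φ̂_MAP = 0.833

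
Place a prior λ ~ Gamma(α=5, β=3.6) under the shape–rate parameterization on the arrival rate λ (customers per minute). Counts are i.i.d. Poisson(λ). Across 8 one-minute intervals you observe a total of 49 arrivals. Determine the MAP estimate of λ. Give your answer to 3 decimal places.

Σxᵢ = 49, n = 8.
Posterior ∝ λ^4e^(−3.6λ) · λ^49e^(−8λ) = λ^53e^(−11.6λ), i.e. Gamma(shape=54, rate=11.6).
The mode of a Gamma(a, b) with a ≥ 1 (shape–rate) is (a−1)/b = 53/11.6 ≈ 4.569.

λ̂_MAP = 4.569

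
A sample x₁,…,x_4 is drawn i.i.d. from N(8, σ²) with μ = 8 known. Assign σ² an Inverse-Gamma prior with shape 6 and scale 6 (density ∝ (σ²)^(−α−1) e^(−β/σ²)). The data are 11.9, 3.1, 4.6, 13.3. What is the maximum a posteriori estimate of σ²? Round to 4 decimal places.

σ̂²_MAP = 5.0483

Sum of squared deviations about the known mean: SS = (11.9−8)² + (3.1−8)² + (4.6−8)² + (13.3−8)² = 78.87.
The Normal likelihood contributes (σ²)^(−n/2) exp(−SS/(2σ²)), so the posterior is Inverse-Gamma(α + n/2, β + SS/2) = Inverse-Gamma(8, 45.435).
The mode of Inverse-Gamma(a, b) is b/(a+1) = 45.435/9 ≈ 5.0483.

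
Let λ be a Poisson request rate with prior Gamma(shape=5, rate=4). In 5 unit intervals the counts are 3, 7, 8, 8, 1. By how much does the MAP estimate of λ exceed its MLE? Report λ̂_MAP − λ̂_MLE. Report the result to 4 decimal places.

MAP − MLE = -1.9556

Σxᵢ = 27. Posterior is Gamma(32, 9); MAP = (32−1)/9 = 31/9 ≈ 3.44444.
MLE = x̄ = 27/5 ≈ 5.40000.
Difference = 31/9 − 27/5 = -88/45 ≈ -1.9556.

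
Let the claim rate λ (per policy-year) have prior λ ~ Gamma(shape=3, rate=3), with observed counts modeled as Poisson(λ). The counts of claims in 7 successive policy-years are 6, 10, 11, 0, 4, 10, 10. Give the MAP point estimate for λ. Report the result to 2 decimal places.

Σxᵢ = 6+10+11+0+4+10+10 = 51, with n = 7.
Posterior ∝ λ^2e^(−3λ) · λ^51e^(−7λ) = λ^53e^(−10λ), i.e. Gamma(shape=54, rate=10).
The mode of a Gamma(a, b) with a ≥ 1 (shape–rate) is (a−1)/b = 53/10 ≈ 5.30.

λ̂_MAP = 5.30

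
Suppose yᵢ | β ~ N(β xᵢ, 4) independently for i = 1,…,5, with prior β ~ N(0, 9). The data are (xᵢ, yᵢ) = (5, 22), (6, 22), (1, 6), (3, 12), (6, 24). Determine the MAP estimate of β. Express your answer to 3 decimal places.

β̂_MAP = 3.983

log p(β | y) = −Σ(yᵢ − βxᵢ)²/(2·4) − β²/(2·9) + const.
Setting the derivative to zero: Σxᵢ(yᵢ − βxᵢ)/4 − β/9 = 0, so β = Σxᵢyᵢ / (Σxᵢ² + σ²/τ²).
Σxᵢyᵢ = 5·22 + 6·22 + 1·6 + 3·12 + 6·24 = 428; Σxᵢ² = 107; σ²/τ² = 4/9.
β̂_MAP = 428 / (107 + 4/9) = 428/(967/9) = 3852/967 ≈ 3.983.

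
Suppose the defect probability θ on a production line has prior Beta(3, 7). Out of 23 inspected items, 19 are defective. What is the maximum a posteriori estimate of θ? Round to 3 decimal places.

θ̂_MAP = 0.677

Prior: Beta(3, 7).
Data: 19 successes in 23 trials. The binomial likelihood contributes θ^19(1−θ)^4, so the posterior is Beta(3+19, 7+4) = Beta(22, 11).
For Beta(a, b) with a, b > 1 the mode is (a−1)/(a+b−2) = 21/31 ≈ 0.677.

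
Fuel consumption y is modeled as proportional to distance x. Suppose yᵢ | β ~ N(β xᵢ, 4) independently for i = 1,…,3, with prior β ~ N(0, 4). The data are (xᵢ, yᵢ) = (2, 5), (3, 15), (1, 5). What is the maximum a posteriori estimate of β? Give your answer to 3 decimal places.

β̂_MAP = 4.000

log p(β | y) = −Σ(yᵢ − βxᵢ)²/(2·4) − β²/(2·4) + const.
Setting the derivative to zero: Σxᵢ(yᵢ − βxᵢ)/4 − β/4 = 0, so β = Σxᵢyᵢ / (Σxᵢ² + σ²/τ²).
Σxᵢyᵢ = 2·5 + 3·15 + 1·5 = 60; Σxᵢ² = 14; σ²/τ² = 1.
β̂_MAP = 60 / (14 + 1) = 60/15 ≈ 4.000.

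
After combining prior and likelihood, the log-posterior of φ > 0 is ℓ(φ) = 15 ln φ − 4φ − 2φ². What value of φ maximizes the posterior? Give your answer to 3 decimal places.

ℓ'(φ) = 15/φ − 4 − 4φ. Setting this to zero and multiplying by φ: 4φ² + 4φ − 15 = 0.
φ = (−4 + √(4² + 4·4·15)) / (2·4) = (−4 + √256) / 8 = (−4 + 16)/8 = 3/2.
ℓ''(φ) = −15/φ² − 4 < 0, confirming a maximum.

φ̂_MAP = 1.500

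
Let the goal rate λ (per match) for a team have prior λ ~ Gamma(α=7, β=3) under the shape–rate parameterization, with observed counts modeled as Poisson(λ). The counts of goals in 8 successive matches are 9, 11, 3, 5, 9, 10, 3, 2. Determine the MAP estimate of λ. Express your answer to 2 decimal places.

λ̂_MAP = 5.27

Σxᵢ = 9+11+3+5+9+10+3+2 = 52, with n = 8.
Posterior ∝ λ^6e^(−3λ) · λ^52e^(−8λ) = λ^58e^(−11λ), i.e. Gamma(shape=59, rate=11).
The mode of a Gamma(a, b) with a ≥ 1 (shape–rate) is (a−1)/b = 58/11 ≈ 5.27.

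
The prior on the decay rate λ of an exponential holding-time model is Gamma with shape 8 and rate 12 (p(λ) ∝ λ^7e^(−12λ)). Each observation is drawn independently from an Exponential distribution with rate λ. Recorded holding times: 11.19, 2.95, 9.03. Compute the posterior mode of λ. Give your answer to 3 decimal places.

The Exponential(rate=λ) likelihood is ∝ λ^n e^(−λΣtᵢ). Here n = 3 and Σtᵢ = 11.19 + 2.95 + 9.03 = 23.17.
Posterior ∝ λ^7e^(−12λ) · λ^3e^(−23.17λ) = λ^10e^(−35.17λ), i.e. Gamma(11, 35.17).
Mode = (a−1)/b = 10/35.17 ≈ 0.284.

λ̂_MAP = 0.284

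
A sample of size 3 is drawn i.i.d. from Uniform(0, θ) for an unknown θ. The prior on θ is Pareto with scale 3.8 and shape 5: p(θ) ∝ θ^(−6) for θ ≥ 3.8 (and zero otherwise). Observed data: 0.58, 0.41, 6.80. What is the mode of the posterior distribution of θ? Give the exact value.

θ̂_MAP = 6.80

The Uniform(0, θ) likelihood is θ^(−n) for θ ≥ max(xᵢ), zero otherwise. Here max(xᵢ) = 6.80.
Posterior ∝ θ^(−6) · θ^(−3) = θ^(−9) on θ ≥ max(3.8, 6.80) = 6.80.
This density is strictly decreasing in θ, so the posterior mode lies at the lower boundary of the support.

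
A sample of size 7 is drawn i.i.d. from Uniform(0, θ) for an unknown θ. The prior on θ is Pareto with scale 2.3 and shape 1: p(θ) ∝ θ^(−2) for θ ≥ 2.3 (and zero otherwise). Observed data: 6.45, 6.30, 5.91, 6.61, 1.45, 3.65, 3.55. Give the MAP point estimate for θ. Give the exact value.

The Uniform(0, θ) likelihood is θ^(−n) for θ ≥ max(xᵢ), zero otherwise. Here max(xᵢ) = 6.61.
Posterior ∝ θ^(−2) · θ^(−7) = θ^(−9) on θ ≥ max(2.3, 6.61) = 6.61.
This density is strictly decreasing in θ, so the posterior mode lies at the lower boundary of the support.

θ̂_MAP = 6.61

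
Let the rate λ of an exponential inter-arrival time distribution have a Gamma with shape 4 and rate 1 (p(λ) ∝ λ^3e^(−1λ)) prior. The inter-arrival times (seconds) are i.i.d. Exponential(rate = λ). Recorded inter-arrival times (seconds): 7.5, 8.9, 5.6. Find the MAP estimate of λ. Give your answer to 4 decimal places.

The Exponential(rate=λ) likelihood is ∝ λ^n e^(−λΣtᵢ). Here n = 3 and Σtᵢ = 7.5 + 8.9 + 5.6 = 22.
Posterior ∝ λ^3e^(−1λ) · λ^3e^(−22λ) = λ^6e^(−23λ), i.e. Gamma(7, 23).
Mode = (a−1)/b = 6/23 ≈ 0.2609.

λ̂_MAP = 0.2609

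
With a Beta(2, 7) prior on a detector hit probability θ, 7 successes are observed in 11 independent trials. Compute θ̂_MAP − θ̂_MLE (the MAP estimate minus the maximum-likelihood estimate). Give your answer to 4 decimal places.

Posterior is Beta(9, 11); MAP = (9−1)/(20−2) = 8/18 ≈ 0.44444.
MLE ignores the prior: θ̂_MLE = k/n = 7/11 ≈ 0.63636.
Difference = 8/18 − 7/11 = -19/99 ≈ -0.1919.

MAP − MLE = -0.1919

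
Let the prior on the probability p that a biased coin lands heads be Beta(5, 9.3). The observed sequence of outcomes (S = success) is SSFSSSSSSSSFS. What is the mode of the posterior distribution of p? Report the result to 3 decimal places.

Prior: Beta(5, 9.3).
Data: 11 successes in 13 trials (from the sequence). The binomial likelihood contributes p^11(1−p)^2, so the posterior is Beta(5+11, 9.3+2) = Beta(16, 11.3).
For Beta(a, b) with a, b > 1 the mode is (a−1)/(a+b−2) = 15/25.3 ≈ 0.593.

p̂_MAP = 0.593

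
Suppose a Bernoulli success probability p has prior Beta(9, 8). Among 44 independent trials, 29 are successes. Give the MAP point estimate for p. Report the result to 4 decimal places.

Prior: Beta(9, 8).
Data: 29 successes in 44 trials. The binomial likelihood contributes p^29(1−p)^15, so the posterior is Beta(9+29, 8+15) = Beta(38, 23).
For Beta(a, b) with a, b > 1 the mode is (a−1)/(a+b−2) = 37/59 ≈ 0.6271.

p̂_MAP = 0.6271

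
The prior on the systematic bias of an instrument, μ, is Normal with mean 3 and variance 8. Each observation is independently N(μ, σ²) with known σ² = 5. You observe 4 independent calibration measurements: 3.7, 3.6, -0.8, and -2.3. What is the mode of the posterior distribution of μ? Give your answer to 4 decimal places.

μ̂_MAP = 1.3135

n = 4; x̄ = (3.7 + 3.6 + (-0.8) + (-2.3))/4 = 4.2/4 = 1.05.
For a Normal prior and Normal likelihood with known variance, the posterior is Normal; its mode equals its mean, the precision-weighted average.
Prior precision 1/σ₀² = 1/8 = 0.125; data precision n/σ² = 4/5 = 0.8.
μ̂ = (0.125·3 + 0.8·1.05) / (0.125 + 0.8) = 1.215/0.925 = 243/185 ≈ 1.3135.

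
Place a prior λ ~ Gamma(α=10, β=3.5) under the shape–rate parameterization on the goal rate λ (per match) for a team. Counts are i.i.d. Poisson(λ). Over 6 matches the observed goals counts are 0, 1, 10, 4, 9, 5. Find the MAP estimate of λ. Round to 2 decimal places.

λ̂_MAP = 4.00

Σxᵢ = 0+1+10+4+9+5 = 29, with n = 6.
Posterior ∝ λ^9e^(−3.5λ) · λ^29e^(−6λ) = λ^38e^(−9.5λ), i.e. Gamma(shape=39, rate=9.5).
The mode of a Gamma(a, b) with a ≥ 1 (shape–rate) is (a−1)/b = 38/9.5 ≈ 4.00.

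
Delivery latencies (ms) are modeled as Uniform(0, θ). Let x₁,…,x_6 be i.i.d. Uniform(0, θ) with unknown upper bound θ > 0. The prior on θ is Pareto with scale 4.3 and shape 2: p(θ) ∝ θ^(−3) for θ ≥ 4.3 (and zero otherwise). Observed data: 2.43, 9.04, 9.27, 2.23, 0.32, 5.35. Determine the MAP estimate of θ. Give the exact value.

θ̂_MAP = 9.27

The Uniform(0, θ) likelihood is θ^(−n) for θ ≥ max(xᵢ), zero otherwise. Here max(xᵢ) = 9.27.
Posterior ∝ θ^(−3) · θ^(−6) = θ^(−9) on θ ≥ max(4.3, 9.27) = 9.27.
This density is strictly decreasing in θ, so the posterior mode lies at the lower boundary of the support.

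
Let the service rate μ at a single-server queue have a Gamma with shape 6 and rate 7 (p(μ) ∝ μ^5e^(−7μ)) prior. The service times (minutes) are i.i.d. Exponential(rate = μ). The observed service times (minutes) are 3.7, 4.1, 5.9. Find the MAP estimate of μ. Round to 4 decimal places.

μ̂_MAP = 0.3865

The Exponential(rate=μ) likelihood is ∝ μ^n e^(−μΣtᵢ). Here n = 3 and Σtᵢ = 3.7 + 4.1 + 5.9 = 13.7.
Posterior ∝ μ^5e^(−7μ) · μ^3e^(−13.7μ) = μ^8e^(−20.7μ), i.e. Gamma(9, 20.7).
Mode = (a−1)/b = 8/20.7 ≈ 0.3865.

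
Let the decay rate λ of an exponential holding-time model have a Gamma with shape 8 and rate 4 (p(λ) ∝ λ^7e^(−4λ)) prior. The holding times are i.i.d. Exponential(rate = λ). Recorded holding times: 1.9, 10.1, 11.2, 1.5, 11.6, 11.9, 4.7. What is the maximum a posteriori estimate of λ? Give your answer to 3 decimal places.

The Exponential(rate=λ) likelihood is ∝ λ^n e^(−λΣtᵢ). Here n = 7 and Σtᵢ = 1.9 + 10.1 + 11.2 + 1.5 + 11.6 + 11.9 + 4.7 = 52.9.
Posterior ∝ λ^7e^(−4λ) · λ^7e^(−52.9λ) = λ^14e^(−56.9λ), i.e. Gamma(15, 56.9).
Mode = (a−1)/b = 14/56.9 ≈ 0.246.

λ̂_MAP = 0.246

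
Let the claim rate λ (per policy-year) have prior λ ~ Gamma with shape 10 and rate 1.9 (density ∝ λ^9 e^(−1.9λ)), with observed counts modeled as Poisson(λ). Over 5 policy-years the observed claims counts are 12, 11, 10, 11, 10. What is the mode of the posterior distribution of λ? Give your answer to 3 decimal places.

Σxᵢ = 12+11+10+11+10 = 54, with n = 5.
Posterior ∝ λ^9e^(−1.9λ) · λ^54e^(−5λ) = λ^63e^(−6.9λ), i.e. Gamma(shape=64, rate=6.9).
The mode of a Gamma(a, b) with a ≥ 1 (shape–rate) is (a−1)/b = 63/6.9 ≈ 9.130.

λ̂_MAP = 9.130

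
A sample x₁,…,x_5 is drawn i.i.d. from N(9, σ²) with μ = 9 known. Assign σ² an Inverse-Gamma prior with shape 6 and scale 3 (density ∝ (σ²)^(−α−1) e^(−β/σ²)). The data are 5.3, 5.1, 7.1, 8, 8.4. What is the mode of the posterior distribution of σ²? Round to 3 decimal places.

σ̂²_MAP = 2.098

Sum of squared deviations about the known mean: SS = (5.3−9)² + (5.1−9)² + (7.1−9)² + (8−9)² + (8.4−9)² = 33.87.
The Normal likelihood contributes (σ²)^(−n/2) exp(−SS/(2σ²)), so the posterior is Inverse-Gamma(α + n/2, β + SS/2) = Inverse-Gamma(8.5, 19.935).
The mode of Inverse-Gamma(a, b) is b/(a+1) = 19.935/9.5 ≈ 2.098.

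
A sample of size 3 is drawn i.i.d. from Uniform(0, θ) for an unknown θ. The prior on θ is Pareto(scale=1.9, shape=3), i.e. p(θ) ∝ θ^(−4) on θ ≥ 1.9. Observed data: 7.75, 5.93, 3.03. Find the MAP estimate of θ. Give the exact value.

The Uniform(0, θ) likelihood is θ^(−n) for θ ≥ max(xᵢ), zero otherwise. Here max(xᵢ) = 7.75.
Posterior ∝ θ^(−4) · θ^(−3) = θ^(−7) on θ ≥ max(1.9, 7.75) = 7.75.
This density is strictly decreasing in θ, so the posterior mode lies at the lower boundary of the support.

θ̂_MAP = 7.75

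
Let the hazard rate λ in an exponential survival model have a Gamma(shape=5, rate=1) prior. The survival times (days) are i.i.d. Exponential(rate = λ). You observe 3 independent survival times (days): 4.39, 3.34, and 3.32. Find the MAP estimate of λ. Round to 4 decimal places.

λ̂_MAP = 0.5809

The Exponential(rate=λ) likelihood is ∝ λ^n e^(−λΣtᵢ). Here n = 3 and Σtᵢ = 4.39 + 3.34 + 3.32 = 11.05.
Posterior ∝ λ^4e^(−1λ) · λ^3e^(−11.05λ) = λ^7e^(−12.05λ), i.e. Gamma(8, 12.05).
Mode = (a−1)/b = 7/12.05 ≈ 0.5809.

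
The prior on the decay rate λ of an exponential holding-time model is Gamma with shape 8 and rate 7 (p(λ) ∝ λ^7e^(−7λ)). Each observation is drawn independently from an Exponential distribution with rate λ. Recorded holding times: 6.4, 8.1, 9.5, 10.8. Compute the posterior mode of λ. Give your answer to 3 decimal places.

The Exponential(rate=λ) likelihood is ∝ λ^n e^(−λΣtᵢ). Here n = 4 and Σtᵢ = 6.4 + 8.1 + 9.5 + 10.8 = 34.8.
Posterior ∝ λ^7e^(−7λ) · λ^4e^(−34.8λ) = λ^11e^(−41.8λ), i.e. Gamma(12, 41.8).
Mode = (a−1)/b = 11/41.8 ≈ 0.263.

λ̂_MAP = 0.263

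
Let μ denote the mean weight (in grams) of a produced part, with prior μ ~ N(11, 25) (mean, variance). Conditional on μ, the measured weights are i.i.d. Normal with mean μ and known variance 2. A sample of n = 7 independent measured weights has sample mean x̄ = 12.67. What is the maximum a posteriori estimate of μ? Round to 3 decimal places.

μ̂_MAP = 12.651

n = 7, x̄ = 12.67.
For a Normal prior and Normal likelihood with known variance, the posterior is Normal; its mode equals its mean, the precision-weighted average.
Prior precision 1/σ₀² = 1/25 = 0.04; data precision n/σ² = 7/2 = 3.5.
μ̂ = (0.04·11 + 3.5·12.67) / (0.04 + 3.5) = 44.785/3.54 = 8957/708 ≈ 12.651.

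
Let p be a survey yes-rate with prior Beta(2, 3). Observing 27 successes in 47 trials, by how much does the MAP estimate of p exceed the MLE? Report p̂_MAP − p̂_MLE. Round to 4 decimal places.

MAP − MLE = -0.0145

Posterior is Beta(29, 23); MAP = (29−1)/(52−2) = 28/50 ≈ 0.56000.
MLE ignores the prior: p̂_MLE = k/n = 27/47 ≈ 0.57447.
Difference = 28/50 − 27/47 = -17/1175 ≈ -0.0145.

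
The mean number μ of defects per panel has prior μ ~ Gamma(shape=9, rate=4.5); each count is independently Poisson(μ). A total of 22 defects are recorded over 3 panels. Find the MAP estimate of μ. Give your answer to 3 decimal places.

μ̂_MAP = 4.000

Σxᵢ = 22, n = 3.
Posterior ∝ μ^8e^(−4.5μ) · μ^22e^(−3μ) = μ^30e^(−7.5μ), i.e. Gamma(shape=31, rate=7.5).
The mode of a Gamma(a, b) with a ≥ 1 (shape–rate) is (a−1)/b = 30/7.5 ≈ 4.000.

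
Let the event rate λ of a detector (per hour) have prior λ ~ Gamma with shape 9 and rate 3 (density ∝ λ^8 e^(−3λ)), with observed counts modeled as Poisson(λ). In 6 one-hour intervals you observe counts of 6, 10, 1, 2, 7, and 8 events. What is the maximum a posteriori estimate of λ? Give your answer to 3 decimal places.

Σxᵢ = 6+10+1+2+7+8 = 34, with n = 6.
Posterior ∝ λ^8e^(−3λ) · λ^34e^(−6λ) = λ^42e^(−9λ), i.e. Gamma(shape=43, rate=9).
The mode of a Gamma(a, b) with a ≥ 1 (shape–rate) is (a−1)/b = 42/9 ≈ 4.667.

λ̂_MAP = 4.667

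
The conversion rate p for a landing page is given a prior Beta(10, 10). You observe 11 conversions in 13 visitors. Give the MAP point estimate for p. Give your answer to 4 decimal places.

p̂_MAP = 0.6452

Prior: Beta(10, 10).
Data: 11 successes in 13 trials. The binomial likelihood contributes p^11(1−p)^2, so the posterior is Beta(10+11, 10+2) = Beta(21, 12).
For Beta(a, b) with a, b > 1 the mode is (a−1)/(a+b−2) = 20/31 ≈ 0.6452.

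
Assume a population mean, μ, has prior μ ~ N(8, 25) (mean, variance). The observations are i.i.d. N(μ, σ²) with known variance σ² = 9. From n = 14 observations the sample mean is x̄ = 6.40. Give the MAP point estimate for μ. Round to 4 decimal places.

μ̂_MAP = 6.4401

n = 14, x̄ = 6.40.
For a Normal prior and Normal likelihood with known variance, the posterior is Normal; its mode equals its mean, the precision-weighted average.
Prior precision 1/σ₀² = 1/25 = 0.04; data precision n/σ² = 14/9.
μ̂ = (0.04·8 + (14/9)·6.4) / (0.04 + 14/9) = (2312/225)/(359/225) = 2312/359 ≈ 6.4401.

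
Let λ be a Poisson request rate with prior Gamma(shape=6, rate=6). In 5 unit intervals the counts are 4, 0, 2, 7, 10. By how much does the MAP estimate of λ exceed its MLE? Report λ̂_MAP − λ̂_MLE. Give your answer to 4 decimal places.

MAP − MLE = -2.0545

Σxᵢ = 23. Posterior is Gamma(29, 11); MAP = (29−1)/11 = 28/11 ≈ 2.54545.
MLE = x̄ = 23/5 ≈ 4.60000.
Difference = 28/11 − 23/5 = -113/55 ≈ -2.0545.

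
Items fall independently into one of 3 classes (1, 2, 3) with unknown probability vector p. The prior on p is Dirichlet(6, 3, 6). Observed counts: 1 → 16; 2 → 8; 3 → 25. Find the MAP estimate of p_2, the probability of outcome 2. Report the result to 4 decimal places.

MAP estimate: 0.1639

The posterior is Dirichlet(αᵢ + nᵢ) = Dirichlet(22, 11, 31).
For a Dirichlet(a₁,…,a_K) with all aᵢ > 1, the mode has j-th component (aⱼ − 1)/(Σaᵢ − K).
Here Σaᵢ = 64 and K = 3, so p_2 = (11 − 1)/(64 − 3) = 10/61 ≈ 0.1639.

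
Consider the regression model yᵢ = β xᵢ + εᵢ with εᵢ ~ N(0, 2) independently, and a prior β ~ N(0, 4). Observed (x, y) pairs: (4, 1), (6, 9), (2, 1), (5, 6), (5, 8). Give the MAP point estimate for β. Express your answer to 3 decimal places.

log p(β | y) = −Σ(yᵢ − βxᵢ)²/(2·2) − β²/(2·4) + const.
Setting the derivative to zero: Σxᵢ(yᵢ − βxᵢ)/2 − β/4 = 0, so β = Σxᵢyᵢ / (Σxᵢ² + σ²/τ²).
Σxᵢyᵢ = 4·1 + 6·9 + 2·1 + 5·6 + 5·8 = 130; Σxᵢ² = 106; σ²/τ² = 0.5.
β̂_MAP = 130 / (106 + 0.5) = 130/106.5 ≈ 1.221.

β̂_MAP = 1.221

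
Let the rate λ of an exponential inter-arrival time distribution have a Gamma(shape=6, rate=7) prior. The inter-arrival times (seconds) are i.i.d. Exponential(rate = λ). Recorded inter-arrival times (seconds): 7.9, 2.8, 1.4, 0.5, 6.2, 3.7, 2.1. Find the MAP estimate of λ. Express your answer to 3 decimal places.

The Exponential(rate=λ) likelihood is ∝ λ^n e^(−λΣtᵢ). Here n = 7 and Σtᵢ = 7.9 + 2.8 + 1.4 + 0.5 + 6.2 + 3.7 + 2.1 = 24.6.
Posterior ∝ λ^5e^(−7λ) · λ^7e^(−24.6λ) = λ^12e^(−31.6λ), i.e. Gamma(13, 31.6).
Mode = (a−1)/b = 12/31.6 ≈ 0.380.

λ̂_MAP = 0.380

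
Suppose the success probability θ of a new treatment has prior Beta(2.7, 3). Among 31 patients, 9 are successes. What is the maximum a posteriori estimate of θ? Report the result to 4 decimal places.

Prior: Beta(2.7, 3).
Data: 9 successes in 31 trials. The binomial likelihood contributes θ^9(1−θ)^22, so the posterior is Beta(2.7+9, 3+22) = Beta(11.7, 25).
For Beta(a, b) with a, b > 1 the mode is (a−1)/(a+b−2) = 10.7/34.7 ≈ 0.3084.

θ̂_MAP = 0.3084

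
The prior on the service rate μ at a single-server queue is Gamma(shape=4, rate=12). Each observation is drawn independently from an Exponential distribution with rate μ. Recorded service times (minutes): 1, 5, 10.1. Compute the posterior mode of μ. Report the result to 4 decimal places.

The Exponential(rate=μ) likelihood is ∝ μ^n e^(−μΣtᵢ). Here n = 3 and Σtᵢ = 1 + 5 + 10.1 = 16.1.
Posterior ∝ μ^3e^(−12μ) · μ^3e^(−16.1μ) = μ^6e^(−28.1μ), i.e. Gamma(7, 28.1).
Mode = (a−1)/b = 6/28.1 ≈ 0.2135.

μ̂_MAP = 0.2135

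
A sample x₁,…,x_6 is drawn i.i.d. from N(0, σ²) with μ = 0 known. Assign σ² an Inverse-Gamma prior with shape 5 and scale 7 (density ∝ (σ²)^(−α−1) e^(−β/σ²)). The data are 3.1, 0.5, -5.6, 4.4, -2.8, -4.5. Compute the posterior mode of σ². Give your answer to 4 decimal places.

Sum of squared deviations about the known mean: SS = (3.1−0)² + (0.5−0)² + (-5.6−0)² + (4.4−0)² + (-2.8−0)² + (-4.5−0)² = 88.67.
The Normal likelihood contributes (σ²)^(−n/2) exp(−SS/(2σ²)), so the posterior is Inverse-Gamma(α + n/2, β + SS/2) = Inverse-Gamma(8, 51.335).
The mode of Inverse-Gamma(a, b) is b/(a+1) = 51.335/9 ≈ 5.7039.

σ̂²_MAP = 5.7039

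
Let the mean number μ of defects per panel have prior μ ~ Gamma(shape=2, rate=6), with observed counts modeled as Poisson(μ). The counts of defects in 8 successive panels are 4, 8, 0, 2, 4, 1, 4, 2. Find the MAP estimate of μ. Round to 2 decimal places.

Σxᵢ = 4+8+0+2+4+1+4+2 = 25, with n = 8.
Posterior ∝ μe^(−6μ) · μ^25e^(−8μ) = μ^26e^(−14μ), i.e. Gamma(shape=27, rate=14).
The mode of a Gamma(a, b) with a ≥ 1 (shape–rate) is (a−1)/b = 26/14 ≈ 1.86.

μ̂_MAP = 1.86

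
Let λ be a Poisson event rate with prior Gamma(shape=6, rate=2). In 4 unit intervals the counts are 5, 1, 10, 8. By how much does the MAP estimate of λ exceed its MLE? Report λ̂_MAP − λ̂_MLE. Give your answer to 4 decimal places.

MAP − MLE = -1.1667

Σxᵢ = 24. Posterior is Gamma(30, 6); MAP = (30−1)/6 = 29/6 ≈ 4.83333.
MLE = x̄ = 24/4 ≈ 6.00000.
Difference = 29/6 − 24/4 = -7/6 ≈ -1.1667.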